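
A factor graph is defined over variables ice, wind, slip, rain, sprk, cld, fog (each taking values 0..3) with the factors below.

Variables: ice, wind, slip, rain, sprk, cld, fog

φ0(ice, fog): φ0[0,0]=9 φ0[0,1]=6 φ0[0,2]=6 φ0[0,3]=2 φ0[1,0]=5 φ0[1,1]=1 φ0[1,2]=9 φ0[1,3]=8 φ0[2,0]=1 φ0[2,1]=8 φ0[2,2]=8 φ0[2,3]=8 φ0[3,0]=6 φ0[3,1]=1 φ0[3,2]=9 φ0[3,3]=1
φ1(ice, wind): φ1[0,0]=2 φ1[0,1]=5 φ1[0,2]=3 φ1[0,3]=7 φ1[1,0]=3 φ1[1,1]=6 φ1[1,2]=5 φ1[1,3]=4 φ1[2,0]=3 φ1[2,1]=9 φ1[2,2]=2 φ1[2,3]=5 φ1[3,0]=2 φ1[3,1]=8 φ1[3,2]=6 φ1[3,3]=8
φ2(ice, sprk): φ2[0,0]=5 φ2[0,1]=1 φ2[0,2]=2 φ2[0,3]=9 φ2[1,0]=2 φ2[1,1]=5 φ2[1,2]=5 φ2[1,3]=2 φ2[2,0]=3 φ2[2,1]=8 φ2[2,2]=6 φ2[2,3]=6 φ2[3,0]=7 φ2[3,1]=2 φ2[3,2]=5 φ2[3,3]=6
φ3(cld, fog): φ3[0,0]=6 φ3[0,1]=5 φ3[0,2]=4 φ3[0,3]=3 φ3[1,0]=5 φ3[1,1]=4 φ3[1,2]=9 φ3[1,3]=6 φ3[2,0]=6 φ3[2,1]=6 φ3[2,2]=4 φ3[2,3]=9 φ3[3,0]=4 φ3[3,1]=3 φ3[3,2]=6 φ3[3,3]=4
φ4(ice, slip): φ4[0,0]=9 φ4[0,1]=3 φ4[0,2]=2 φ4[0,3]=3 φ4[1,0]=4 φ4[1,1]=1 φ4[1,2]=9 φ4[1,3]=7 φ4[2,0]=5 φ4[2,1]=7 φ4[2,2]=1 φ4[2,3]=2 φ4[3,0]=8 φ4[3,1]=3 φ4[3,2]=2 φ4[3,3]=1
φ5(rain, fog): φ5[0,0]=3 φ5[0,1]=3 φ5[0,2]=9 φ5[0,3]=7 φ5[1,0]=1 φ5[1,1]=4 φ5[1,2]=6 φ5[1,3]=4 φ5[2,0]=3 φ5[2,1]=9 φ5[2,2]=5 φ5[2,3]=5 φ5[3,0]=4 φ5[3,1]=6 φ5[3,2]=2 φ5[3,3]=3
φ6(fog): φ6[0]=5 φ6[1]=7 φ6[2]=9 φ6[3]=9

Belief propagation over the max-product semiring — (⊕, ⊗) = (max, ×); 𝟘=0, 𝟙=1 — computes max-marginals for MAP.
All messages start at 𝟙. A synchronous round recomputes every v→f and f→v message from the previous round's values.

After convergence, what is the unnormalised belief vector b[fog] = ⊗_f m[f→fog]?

init: all messages = 𝟙 over 4 values
r1 m[φ0→ice] = [9, 9, 8, 9]
r1 m[φ0→fog] = [9, 8, 9, 8]
r1 m[φ1→ice] = [7, 6, 9, 8]
r1 m[φ1→wind] = [3, 9, 6, 8]
r1 m[φ2→ice] = [9, 5, 8, 7]
r1 m[φ2→sprk] = [7, 8, 6, 9]
r1 m[φ3→cld] = [6, 9, 9, 6]
r1 m[φ3→fog] = [6, 6, 9, 9]
r1 m[φ4→ice] = [9, 9, 7, 8]
r1 m[φ4→slip] = [9, 7, 9, 7]
r1 m[φ5→rain] = [9, 6, 9, 6]
r1 m[φ5→fog] = [4, 9, 9, 7]
r1 m[φ6→fog] = [5, 7, 9, 9]
r1 m[ice→φ0] = [1, 1, 1, 1]
r1 m[ice→φ1] = [1, 1, 1, 1]
r1 m[ice→φ2] = [1, 1, 1, 1]
r1 m[ice→φ4] = [1, 1, 1, 1]
r1 m[wind→φ1] = [1, 1, 1, 1]
r1 m[slip→φ4] = [1, 1, 1, 1]
r1 m[rain→φ5] = [1, 1, 1, 1]
r1 m[sprk→φ2] = [1, 1, 1, 1]
r1 m[cld→φ3] = [1, 1, 1, 1]
r1 m[fog→φ0] = [1, 1, 1, 1]
r1 m[fog→φ3] = [1, 1, 1, 1]
r1 m[fog→φ5] = [1, 1, 1, 1]
r1 m[fog→φ6] = [1, 1, 1, 1]
r2 m[φ0→ice] = [9, 9, 8, 9]
r2 m[φ0→fog] = [9, 8, 9, 8]
r2 m[φ1→ice] = [7, 6, 9, 8]
r2 m[φ1→wind] = [3, 9, 6, 8]
r2 m[φ2→ice] = [9, 5, 8, 7]
r2 m[φ2→sprk] = [7, 8, 6, 9]
r2 m[φ3→cld] = [6, 9, 9, 6]
r2 m[φ3→fog] = [6, 6, 9, 9]
r2 m[φ4→ice] = [9, 9, 7, 8]
r2 m[φ4→slip] = [9, 7, 9, 7]
r2 m[φ5→rain] = [9, 6, 9, 6]
r2 m[φ5→fog] = [4, 9, 9, 7]
r2 m[φ6→fog] = [5, 7, 9, 9]
r2 m[ice→φ0] = [567, 270, 504, 448]
r2 m[ice→φ1] = [729, 405, 448, 504]
r2 m[ice→φ2] = [567, 486, 504, 576]
r2 m[ice→φ4] = [567, 270, 576, 504]
r2 m[wind→φ1] = [1, 1, 1, 1]
r2 m[slip→φ4] = [1, 1, 1, 1]
r2 m[rain→φ5] = [1, 1, 1, 1]
r2 m[sprk→φ2] = [1, 1, 1, 1]
r2 m[cld→φ3] = [1, 1, 1, 1]
r2 m[fog→φ0] = [120, 378, 729, 567]
r2 m[fog→φ3] = [180, 504, 729, 504]
r2 m[fog→φ5] = [270, 336, 729, 648]
r2 m[fog→φ6] = [216, 432, 729, 504]
r3 m[φ0→ice] = [4374, 6561, 5832, 6561]
r3 m[φ0→fog] = [5103, 4032, 4032, 4032]
r3 m[φ1→ice] = [7, 6, 9, 8]
r3 m[φ1→wind] = [1458, 4032, 3024, 5103]
r3 m[φ2→ice] = [9, 5, 8, 7]
r3 m[φ2→sprk] = [4032, 4032, 3024, 5103]
r3 m[φ3→cld] = [2916, 6561, 4536, 4374]
r3 m[φ3→fog] = [6, 6, 9, 9]
r3 m[φ4→ice] = [9, 9, 7, 8]
r3 m[φ4→slip] = [5103, 4032, 2430, 1890]
r3 m[φ5→rain] = [6561, 4374, 3645, 2016]
r3 m[φ5→fog] = [4, 9, 9, 7]
r3 m[φ6→fog] = [5, 7, 9, 9]
r3 m[ice→φ0] = [567, 270, 504, 448]
r3 m[ice→φ1] = [729, 405, 448, 504]
r3 m[ice→φ2] = [567, 486, 504, 576]
r3 m[ice→φ4] = [567, 270, 576, 504]
r3 m[wind→φ1] = [1, 1, 1, 1]
r3 m[slip→φ4] = [1, 1, 1, 1]
r3 m[rain→φ5] = [1, 1, 1, 1]
r3 m[sprk→φ2] = [1, 1, 1, 1]
r3 m[cld→φ3] = [1, 1, 1, 1]
r3 m[fog→φ0] = [120, 378, 729, 567]
r3 m[fog→φ3] = [180, 504, 729, 504]
r3 m[fog→φ5] = [270, 336, 729, 648]
r3 m[fog→φ6] = [216, 432, 729, 504]
r4 m[φ0→ice] = [4374, 6561, 5832, 6561]
r4 m[φ0→fog] = [5103, 4032, 4032, 4032]
r4 m[φ1→ice] = [7, 6, 9, 8]
r4 m[φ1→wind] = [1458, 4032, 3024, 5103]
r4 m[φ2→ice] = [9, 5, 8, 7]
r4 m[φ2→sprk] = [4032, 4032, 3024, 5103]
r4 m[φ3→cld] = [2916, 6561, 4536, 4374]
r4 m[φ3→fog] = [6, 6, 9, 9]
r4 m[φ4→ice] = [9, 9, 7, 8]
r4 m[φ4→slip] = [5103, 4032, 2430, 1890]
r4 m[φ5→rain] = [6561, 4374, 3645, 2016]
r4 m[φ5→fog] = [4, 9, 9, 7]
r4 m[φ6→fog] = [5, 7, 9, 9]
r4 m[ice→φ0] = [567, 270, 504, 448]
r4 m[ice→φ1] = [354294, 295245, 326592, 367416]
r4 m[ice→φ2] = [275562, 354294, 367416, 419904]
r4 m[ice→φ4] = [275562, 196830, 419904, 367416]
r4 m[wind→φ1] = [1, 1, 1, 1]
r4 m[slip→φ4] = [1, 1, 1, 1]
r4 m[rain→φ5] = [1, 1, 1, 1]
r4 m[sprk→φ2] = [1, 1, 1, 1]
r4 m[cld→φ3] = [1, 1, 1, 1]
r4 m[fog→φ0] = [120, 378, 729, 567]
r4 m[fog→φ3] = [102060, 254016, 326592, 254016]
r4 m[fog→φ5] = [153090, 169344, 326592, 326592]
r4 m[fog→φ6] = [122472, 217728, 326592, 254016]
r5 m[φ0→ice] = [4374, 6561, 5832, 6561]
r5 m[φ0→fog] = [5103, 4032, 4032, 4032]
r5 m[φ1→ice] = [7, 6, 9, 8]
r5 m[φ1→wind] = [979776, 2939328, 2204496, 2939328]
r5 m[φ2→ice] = [9, 5, 8, 7]
r5 m[φ2→sprk] = [2939328, 2939328, 2204496, 2519424]
r5 m[φ3→cld] = [1306368, 2939328, 2286144, 1959552]
r5 m[φ3→fog] = [6, 6, 9, 9]
r5 m[φ4→ice] = [9, 9, 7, 8]
r5 m[φ4→slip] = [2939328, 2939328, 1771470, 1377810]
r5 m[φ5→rain] = [2939328, 1959552, 1632960, 1016064]
r5 m[φ5→fog] = [4, 9, 9, 7]
r5 m[φ6→fog] = [5, 7, 9, 9]
r5 m[ice→φ0] = [567, 270, 504, 448]
r5 m[ice→φ1] = [354294, 295245, 326592, 367416]
r5 m[ice→φ2] = [275562, 354294, 367416, 419904]
r5 m[ice→φ4] = [275562, 196830, 419904, 367416]
r5 m[wind→φ1] = [1, 1, 1, 1]
r5 m[slip→φ4] = [1, 1, 1, 1]
r5 m[rain→φ5] = [1, 1, 1, 1]
r5 m[sprk→φ2] = [1, 1, 1, 1]
r5 m[cld→φ3] = [1, 1, 1, 1]
r5 m[fog→φ0] = [120, 378, 729, 567]
r5 m[fog→φ3] = [102060, 254016, 326592, 254016]
r5 m[fog→φ5] = [153090, 169344, 326592, 326592]
r5 m[fog→φ6] = [122472, 217728, 326592, 254016]
r6 m[φ0→ice] = [4374, 6561, 5832, 6561]
r6 m[φ0→fog] = [5103, 4032, 4032, 4032]
r6 m[φ1→ice] = [7, 6, 9, 8]
r6 m[φ1→wind] = [979776, 2939328, 2204496, 2939328]
r6 m[φ2→ice] = [9, 5, 8, 7]
r6 m[φ2→sprk] = [2939328, 2939328, 2204496, 2519424]
r6 m[φ3→cld] = [1306368, 2939328, 2286144, 1959552]
r6 m[φ3→fog] = [6, 6, 9, 9]
r6 m[φ4→ice] = [9, 9, 7, 8]
r6 m[φ4→slip] = [2939328, 2939328, 1771470, 1377810]
r6 m[φ5→rain] = [2939328, 1959552, 1632960, 1016064]
r6 m[φ5→fog] = [4, 9, 9, 7]
r6 m[φ6→fog] = [5, 7, 9, 9]
r6 m[ice→φ0] = [567, 270, 504, 448]
r6 m[ice→φ1] = [354294, 295245, 326592, 367416]
r6 m[ice→φ2] = [275562, 354294, 367416, 419904]
r6 m[ice→φ4] = [275562, 196830, 419904, 367416]
r6 m[wind→φ1] = [1, 1, 1, 1]
r6 m[slip→φ4] = [1, 1, 1, 1]
r6 m[rain→φ5] = [1, 1, 1, 1]
r6 m[sprk→φ2] = [1, 1, 1, 1]
r6 m[cld→φ3] = [1, 1, 1, 1]
r6 m[fog→φ0] = [120, 378, 729, 567]
r6 m[fog→φ3] = [102060, 254016, 326592, 254016]
r6 m[fog→φ5] = [153090, 169344, 326592, 326592]
r6 m[fog→φ6] = [122472, 217728, 326592, 254016]
fixed point reached at round 6
b[fog] = ⊗ incoming = [612360, 1524096, 2939328, 2286144]

b[fog] = [612360, 1524096, 2939328, 2286144]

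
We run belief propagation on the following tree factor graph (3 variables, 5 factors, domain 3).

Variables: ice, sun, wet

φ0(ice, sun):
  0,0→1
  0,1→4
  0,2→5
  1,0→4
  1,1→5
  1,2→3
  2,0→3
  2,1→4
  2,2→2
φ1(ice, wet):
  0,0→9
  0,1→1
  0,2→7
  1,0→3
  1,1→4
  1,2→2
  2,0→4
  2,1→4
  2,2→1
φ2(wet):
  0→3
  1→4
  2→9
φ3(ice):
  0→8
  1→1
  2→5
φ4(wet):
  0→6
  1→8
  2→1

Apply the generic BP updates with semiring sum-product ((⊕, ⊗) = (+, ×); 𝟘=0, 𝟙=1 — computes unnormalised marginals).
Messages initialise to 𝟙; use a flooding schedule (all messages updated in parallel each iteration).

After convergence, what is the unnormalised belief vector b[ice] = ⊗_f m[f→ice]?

init: all messages = 𝟙 over 3 values
r1 m[φ0→ice] = [10, 12, 9]
r1 m[φ0→sun] = [8, 13, 10]
r1 m[φ1→ice] = [17, 9, 9]
r1 m[φ1→wet] = [16, 9, 10]
r1 m[φ2→wet] = [3, 4, 9]
r1 m[φ3→ice] = [8, 1, 5]
r1 m[φ4→wet] = [6, 8, 1]
r1 m[ice→φ0] = [1, 1, 1]
r1 m[ice→φ1] = [1, 1, 1]
r1 m[ice→φ3] = [1, 1, 1]
r1 m[sun→φ0] = [1, 1, 1]
r1 m[wet→φ1] = [1, 1, 1]
r1 m[wet→φ2] = [1, 1, 1]
r1 m[wet→φ4] = [1, 1, 1]
r2 m[φ0→ice] = [10, 12, 9]
r2 m[φ0→sun] = [8, 13, 10]
r2 m[φ1→ice] = [17, 9, 9]
r2 m[φ1→wet] = [16, 9, 10]
r2 m[φ2→wet] = [3, 4, 9]
r2 m[φ3→ice] = [8, 1, 5]
r2 m[φ4→wet] = [6, 8, 1]
r2 m[ice→φ0] = [136, 9, 45]
r2 m[ice→φ1] = [80, 12, 45]
r2 m[ice→φ3] = [170, 108, 81]
r2 m[sun→φ0] = [1, 1, 1]
r2 m[wet→φ1] = [18, 32, 9]
r2 m[wet→φ2] = [96, 72, 10]
r2 m[wet→φ4] = [48, 36, 90]
r3 m[φ0→ice] = [10, 12, 9]
r3 m[φ0→sun] = [307, 769, 797]
r3 m[φ1→ice] = [257, 200, 209]
r3 m[φ1→wet] = [936, 308, 629]
r3 m[φ2→wet] = [3, 4, 9]
r3 m[φ3→ice] = [8, 1, 5]
r3 m[φ4→wet] = [6, 8, 1]
r3 m[ice→φ0] = [136, 9, 45]
r3 m[ice→φ1] = [80, 12, 45]
r3 m[ice→φ3] = [170, 108, 81]
r3 m[sun→φ0] = [1, 1, 1]
r3 m[wet→φ1] = [18, 32, 9]
r3 m[wet→φ2] = [96, 72, 10]
r3 m[wet→φ4] = [48, 36, 90]
r4 m[φ0→ice] = [10, 12, 9]
r4 m[φ0→sun] = [307, 769, 797]
r4 m[φ1→ice] = [257, 200, 209]
r4 m[φ1→wet] = [936, 308, 629]
r4 m[φ2→wet] = [3, 4, 9]
r4 m[φ3→ice] = [8, 1, 5]
r4 m[φ4→wet] = [6, 8, 1]
r4 m[ice→φ0] = [2056, 200, 1045]
r4 m[ice→φ1] = [80, 12, 45]
r4 m[ice→φ3] = [2570, 2400, 1881]
r4 m[sun→φ0] = [1, 1, 1]
r4 m[wet→φ1] = [18, 32, 9]
r4 m[wet→φ2] = [5616, 2464, 629]
r4 m[wet→φ4] = [2808, 1232, 5661]
r5 m[φ0→ice] = [10, 12, 9]
r5 m[φ0→sun] = [5991, 13404, 12970]
r5 m[φ1→ice] = [257, 200, 209]
r5 m[φ1→wet] = [936, 308, 629]
r5 m[φ2→wet] = [3, 4, 9]
r5 m[φ3→ice] = [8, 1, 5]
r5 m[φ4→wet] = [6, 8, 1]
r5 m[ice→φ0] = [2056, 200, 1045]
r5 m[ice→φ1] = [80, 12, 45]
r5 m[ice→φ3] = [2570, 2400, 1881]
r5 m[sun→φ0] = [1, 1, 1]
r5 m[wet→φ1] = [18, 32, 9]
r5 m[wet→φ2] = [5616, 2464, 629]
r5 m[wet→φ4] = [2808, 1232, 5661]
r6 m[φ0→ice] = [10, 12, 9]
r6 m[φ0→sun] = [5991, 13404, 12970]
r6 m[φ1→ice] = [257, 200, 209]
r6 m[φ1→wet] = [936, 308, 629]
r6 m[φ2→wet] = [3, 4, 9]
r6 m[φ3→ice] = [8, 1, 5]
r6 m[φ4→wet] = [6, 8, 1]
r6 m[ice→φ0] = [2056, 200, 1045]
r6 m[ice→φ1] = [80, 12, 45]
r6 m[ice→φ3] = [2570, 2400, 1881]
r6 m[sun→φ0] = [1, 1, 1]
r6 m[wet→φ1] = [18, 32, 9]
r6 m[wet→φ2] = [5616, 2464, 629]
r6 m[wet→φ4] = [2808, 1232, 5661]
fixed point reached at round 6
b[ice] = ⊗ incoming = [20560, 2400, 9405]

b[ice] = [20560, 2400, 9405]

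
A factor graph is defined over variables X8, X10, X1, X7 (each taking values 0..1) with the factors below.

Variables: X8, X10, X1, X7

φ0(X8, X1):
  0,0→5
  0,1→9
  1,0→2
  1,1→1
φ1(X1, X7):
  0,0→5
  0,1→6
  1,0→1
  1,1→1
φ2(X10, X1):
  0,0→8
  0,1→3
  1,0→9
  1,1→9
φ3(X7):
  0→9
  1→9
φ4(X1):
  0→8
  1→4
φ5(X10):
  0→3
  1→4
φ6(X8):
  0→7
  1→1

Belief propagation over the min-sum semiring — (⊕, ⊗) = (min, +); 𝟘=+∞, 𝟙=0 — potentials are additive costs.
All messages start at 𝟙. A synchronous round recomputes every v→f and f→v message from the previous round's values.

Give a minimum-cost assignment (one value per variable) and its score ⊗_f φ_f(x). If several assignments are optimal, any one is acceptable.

assignment: (X8=1, X10=0, X1=1, X7=0); score = 22

init: all messages = 𝟙 over 2 values
r1 m[φ0→X8] = [5, 1]
r1 m[φ0→X1] = [2, 1]
r1 m[φ1→X1] = [5, 1]
r1 m[φ1→X7] = [1, 1]
r1 m[φ2→X10] = [3, 9]
r1 m[φ2→X1] = [8, 3]
r1 m[φ3→X7] = [9, 9]
r1 m[φ4→X1] = [8, 4]
r1 m[φ5→X10] = [3, 4]
r1 m[φ6→X8] = [7, 1]
r1 m[X8→φ0] = [0, 0]
r1 m[X8→φ6] = [0, 0]
r1 m[X10→φ2] = [0, 0]
r1 m[X10→φ5] = [0, 0]
r1 m[X1→φ0] = [0, 0]
r1 m[X1→φ1] = [0, 0]
r1 m[X1→φ2] = [0, 0]
r1 m[X1→φ4] = [0, 0]
r1 m[X7→φ1] = [0, 0]
r1 m[X7→φ3] = [0, 0]
r2 m[φ0→X8] = [5, 1]
r2 m[φ0→X1] = [2, 1]
r2 m[φ1→X1] = [5, 1]
r2 m[φ1→X7] = [1, 1]
r2 m[φ2→X10] = [3, 9]
r2 m[φ2→X1] = [8, 3]
r2 m[φ3→X7] = [9, 9]
r2 m[φ4→X1] = [8, 4]
r2 m[φ5→X10] = [3, 4]
r2 m[φ6→X8] = [7, 1]
r2 m[X8→φ0] = [7, 1]
r2 m[X8→φ6] = [5, 1]
r2 m[X10→φ2] = [3, 4]
r2 m[X10→φ5] = [3, 9]
r2 m[X1→φ0] = [21, 8]
r2 m[X1→φ1] = [18, 8]
r2 m[X1→φ2] = [15, 6]
r2 m[X1→φ4] = [15, 5]
r2 m[X7→φ1] = [9, 9]
r2 m[X7→φ3] = [1, 1]
r3 m[φ0→X8] = [17, 9]
r3 m[φ0→X1] = [3, 2]
r3 m[φ1→X1] = [14, 10]
r3 m[φ1→X7] = [9, 9]
r3 m[φ2→X10] = [9, 15]
r3 m[φ2→X1] = [11, 6]
r3 m[φ3→X7] = [9, 9]
r3 m[φ4→X1] = [8, 4]
r3 m[φ5→X10] = [3, 4]
r3 m[φ6→X8] = [7, 1]
r3 m[X8→φ0] = [7, 1]
r3 m[X8→φ6] = [5, 1]
r3 m[X10→φ2] = [3, 4]
r3 m[X10→φ5] = [3, 9]
r3 m[X1→φ0] = [21, 8]
r3 m[X1→φ1] = [18, 8]
r3 m[X1→φ2] = [15, 6]
r3 m[X1→φ4] = [15, 5]
r3 m[X7→φ1] = [9, 9]
r3 m[X7→φ3] = [1, 1]
r4 m[φ0→X8] = [17, 9]
r4 m[φ0→X1] = [3, 2]
r4 m[φ1→X1] = [14, 10]
r4 m[φ1→X7] = [9, 9]
r4 m[φ2→X10] = [9, 15]
r4 m[φ2→X1] = [11, 6]
r4 m[φ3→X7] = [9, 9]
r4 m[φ4→X1] = [8, 4]
r4 m[φ5→X10] = [3, 4]
r4 m[φ6→X8] = [7, 1]
r4 m[X8→φ0] = [7, 1]
r4 m[X8→φ6] = [17, 9]
r4 m[X10→φ2] = [3, 4]
r4 m[X10→φ5] = [9, 15]
r4 m[X1→φ0] = [33, 20]
r4 m[X1→φ1] = [22, 12]
r4 m[X1→φ2] = [25, 16]
r4 m[X1→φ4] = [28, 18]
r4 m[X7→φ1] = [9, 9]
r4 m[X7→φ3] = [9, 9]
r5 m[φ0→X8] = [29, 21]
r5 m[φ0→X1] = [3, 2]
r5 m[φ1→X1] = [14, 10]
r5 m[φ1→X7] = [13, 13]
r5 m[φ2→X10] = [19, 25]
r5 m[φ2→X1] = [11, 6]
r5 m[φ3→X7] = [9, 9]
r5 m[φ4→X1] = [8, 4]
r5 m[φ5→X10] = [3, 4]
r5 m[φ6→X8] = [7, 1]
r5 m[X8→φ0] = [7, 1]
r5 m[X8→φ6] = [17, 9]
r5 m[X10→φ2] = [3, 4]
r5 m[X10→φ5] = [9, 15]
r5 m[X1→φ0] = [33, 20]
r5 m[X1→φ1] = [22, 12]
r5 m[X1→φ2] = [25, 16]
r5 m[X1→φ4] = [28, 18]
r5 m[X7→φ1] = [9, 9]
r5 m[X7→φ3] = [9, 9]
r6 m[φ0→X8] = [29, 21]
r6 m[φ0→X1] = [3, 2]
r6 m[φ1→X1] = [14, 10]
r6 m[φ1→X7] = [13, 13]
r6 m[φ2→X10] = [19, 25]
r6 m[φ2→X1] = [11, 6]
r6 m[φ3→X7] = [9, 9]
r6 m[φ4→X1] = [8, 4]
r6 m[φ5→X10] = [3, 4]
r6 m[φ6→X8] = [7, 1]
r6 m[X8→φ0] = [7, 1]
r6 m[X8→φ6] = [29, 21]
r6 m[X10→φ2] = [3, 4]
r6 m[X10→φ5] = [19, 25]
r6 m[X1→φ0] = [33, 20]
r6 m[X1→φ1] = [22, 12]
r6 m[X1→φ2] = [25, 16]
r6 m[X1→φ4] = [28, 18]
r6 m[X7→φ1] = [9, 9]
r6 m[X7→φ3] = [13, 13]
r7 m[φ0→X8] = [29, 21]
r7 m[φ0→X1] = [3, 2]
r7 m[φ1→X1] = [14, 10]
r7 m[φ1→X7] = [13, 13]
r7 m[φ2→X10] = [19, 25]
r7 m[φ2→X1] = [11, 6]
r7 m[φ3→X7] = [9, 9]
r7 m[φ4→X1] = [8, 4]
r7 m[φ5→X10] = [3, 4]
r7 m[φ6→X8] = [7, 1]
r7 m[X8→φ0] = [7, 1]
r7 m[X8→φ6] = [29, 21]
r7 m[X10→φ2] = [3, 4]
r7 m[X10→φ5] = [19, 25]
r7 m[X1→φ0] = [33, 20]
r7 m[X1→φ1] = [22, 12]
r7 m[X1→φ2] = [25, 16]
r7 m[X1→φ4] = [28, 18]
r7 m[X7→φ1] = [9, 9]
r7 m[X7→φ3] = [13, 13]
fixed point reached at round 7
traceback from X8: (X8=1, X10=0, X1=1, X7=0), score=22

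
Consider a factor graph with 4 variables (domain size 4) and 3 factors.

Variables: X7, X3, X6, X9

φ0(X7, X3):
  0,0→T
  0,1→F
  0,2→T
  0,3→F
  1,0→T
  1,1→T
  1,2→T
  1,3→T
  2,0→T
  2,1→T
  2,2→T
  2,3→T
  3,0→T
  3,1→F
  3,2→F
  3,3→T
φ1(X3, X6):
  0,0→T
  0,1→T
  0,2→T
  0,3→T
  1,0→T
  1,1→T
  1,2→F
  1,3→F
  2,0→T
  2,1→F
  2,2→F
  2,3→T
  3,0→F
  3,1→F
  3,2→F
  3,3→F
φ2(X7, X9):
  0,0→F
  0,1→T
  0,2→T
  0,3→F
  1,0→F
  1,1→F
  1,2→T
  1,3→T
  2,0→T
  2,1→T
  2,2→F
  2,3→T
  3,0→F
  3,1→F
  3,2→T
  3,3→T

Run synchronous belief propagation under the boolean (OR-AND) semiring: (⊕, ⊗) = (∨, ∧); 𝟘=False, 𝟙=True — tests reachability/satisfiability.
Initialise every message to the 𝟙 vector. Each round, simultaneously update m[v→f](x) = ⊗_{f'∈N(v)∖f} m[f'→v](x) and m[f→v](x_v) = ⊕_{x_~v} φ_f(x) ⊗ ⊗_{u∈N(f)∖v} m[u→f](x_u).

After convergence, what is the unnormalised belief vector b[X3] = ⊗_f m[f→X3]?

b[X3] = [T, T, T, F]

init: all messages = 𝟙 over 4 values
r1 m[φ0→X7] = [T, T, T, T]
r1 m[φ0→X3] = [T, T, T, T]
r1 m[φ1→X3] = [T, T, T, F]
r1 m[φ1→X6] = [T, T, T, T]
r1 m[φ2→X7] = [T, T, T, T]
r1 m[φ2→X9] = [T, T, T, T]
r1 m[X7→φ0] = [T, T, T, T]
r1 m[X7→φ2] = [T, T, T, T]
r1 m[X3→φ0] = [T, T, T, T]
r1 m[X3→φ1] = [T, T, T, T]
r1 m[X6→φ1] = [T, T, T, T]
r1 m[X9→φ2] = [T, T, T, T]
r2 m[φ0→X7] = [T, T, T, T]
r2 m[φ0→X3] = [T, T, T, T]
r2 m[φ1→X3] = [T, T, T, F]
r2 m[φ1→X6] = [T, T, T, T]
r2 m[φ2→X7] = [T, T, T, T]
r2 m[φ2→X9] = [T, T, T, T]
r2 m[X7→φ0] = [T, T, T, T]
r2 m[X7→φ2] = [T, T, T, T]
r2 m[X3→φ0] = [T, T, T, F]
r2 m[X3→φ1] = [T, T, T, T]
r2 m[X6→φ1] = [T, T, T, T]
r2 m[X9→φ2] = [T, T, T, T]
r3 m[φ0→X7] = [T, T, T, T]
r3 m[φ0→X3] = [T, T, T, T]
r3 m[φ1→X3] = [T, T, T, F]
r3 m[φ1→X6] = [T, T, T, T]
r3 m[φ2→X7] = [T, T, T, T]
r3 m[φ2→X9] = [T, T, T, T]
r3 m[X7→φ0] = [T, T, T, T]
r3 m[X7→φ2] = [T, T, T, T]
r3 m[X3→φ0] = [T, T, T, F]
r3 m[X3→φ1] = [T, T, T, T]
r3 m[X6→φ1] = [T, T, T, T]
r3 m[X9→φ2] = [T, T, T, T]
fixed point reached at round 3
b[X3] = ⊗ incoming = [T, T, T, F]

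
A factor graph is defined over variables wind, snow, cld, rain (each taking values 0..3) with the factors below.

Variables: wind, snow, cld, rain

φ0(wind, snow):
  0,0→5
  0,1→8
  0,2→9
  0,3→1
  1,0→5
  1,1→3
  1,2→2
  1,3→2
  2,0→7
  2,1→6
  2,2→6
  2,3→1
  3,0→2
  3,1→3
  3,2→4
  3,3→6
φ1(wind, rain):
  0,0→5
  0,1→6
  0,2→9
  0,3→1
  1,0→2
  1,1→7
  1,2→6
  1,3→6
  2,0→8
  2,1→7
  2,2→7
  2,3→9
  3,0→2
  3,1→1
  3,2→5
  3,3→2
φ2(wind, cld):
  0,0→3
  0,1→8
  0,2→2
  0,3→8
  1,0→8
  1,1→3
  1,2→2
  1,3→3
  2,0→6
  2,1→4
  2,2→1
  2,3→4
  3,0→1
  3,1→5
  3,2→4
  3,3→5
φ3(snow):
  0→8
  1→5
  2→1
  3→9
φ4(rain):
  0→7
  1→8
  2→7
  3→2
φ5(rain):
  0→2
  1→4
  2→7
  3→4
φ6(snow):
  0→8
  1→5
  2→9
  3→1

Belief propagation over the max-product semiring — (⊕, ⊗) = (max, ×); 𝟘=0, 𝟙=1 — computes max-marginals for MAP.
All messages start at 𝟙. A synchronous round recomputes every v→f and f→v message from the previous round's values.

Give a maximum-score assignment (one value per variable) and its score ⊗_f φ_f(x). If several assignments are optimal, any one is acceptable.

assignment: (wind=0, snow=0, cld=1, rain=2); score = 1128960

init: all messages = 𝟙 over 4 values
r1 m[φ0→wind] = [9, 5, 7, 6]
r1 m[φ0→snow] = [7, 8, 9, 6]
r1 m[φ1→wind] = [9, 7, 9, 5]
r1 m[φ1→rain] = [8, 7, 9, 9]
r1 m[φ2→wind] = [8, 8, 6, 5]
r1 m[φ2→cld] = [8, 8, 4, 8]
r1 m[φ3→snow] = [8, 5, 1, 9]
r1 m[φ4→rain] = [7, 8, 7, 2]
r1 m[φ5→rain] = [2, 4, 7, 4]
r1 m[φ6→snow] = [8, 5, 9, 1]
r1 m[wind→φ0] = [1, 1, 1, 1]
r1 m[wind→φ1] = [1, 1, 1, 1]
r1 m[wind→φ2] = [1, 1, 1, 1]
r1 m[snow→φ0] = [1, 1, 1, 1]
r1 m[snow→φ3] = [1, 1, 1, 1]
r1 m[snow→φ6] = [1, 1, 1, 1]
r1 m[cld→φ2] = [1, 1, 1, 1]
r1 m[rain→φ1] = [1, 1, 1, 1]
r1 m[rain→φ4] = [1, 1, 1, 1]
r1 m[rain→φ5] = [1, 1, 1, 1]
r2 m[φ0→wind] = [9, 5, 7, 6]
r2 m[φ0→snow] = [7, 8, 9, 6]
r2 m[φ1→wind] = [9, 7, 9, 5]
r2 m[φ1→rain] = [8, 7, 9, 9]
r2 m[φ2→wind] = [8, 8, 6, 5]
r2 m[φ2→cld] = [8, 8, 4, 8]
r2 m[φ3→snow] = [8, 5, 1, 9]
r2 m[φ4→rain] = [7, 8, 7, 2]
r2 m[φ5→rain] = [2, 4, 7, 4]
r2 m[φ6→snow] = [8, 5, 9, 1]
r2 m[wind→φ0] = [72, 56, 54, 25]
r2 m[wind→φ1] = [72, 40, 42, 30]
r2 m[wind→φ2] = [81, 35, 63, 30]
r2 m[snow→φ0] = [64, 25, 9, 9]
r2 m[snow→φ3] = [56, 40, 81, 6]
r2 m[snow→φ6] = [56, 40, 9, 54]
r2 m[cld→φ2] = [1, 1, 1, 1]
r2 m[rain→φ1] = [14, 32, 49, 8]
r2 m[rain→φ4] = [16, 28, 63, 36]
r2 m[rain→φ5] = [56, 56, 63, 18]
r3 m[φ0→wind] = [320, 320, 448, 128]
r3 m[φ0→snow] = [378, 576, 648, 150]
r3 m[φ1→wind] = [441, 294, 343, 245]
r3 m[φ1→rain] = [360, 432, 648, 378]
r3 m[φ2→wind] = [8, 8, 6, 5]
r3 m[φ2→cld] = [378, 648, 162, 648]
r3 m[φ3→snow] = [8, 5, 1, 9]
r3 m[φ4→rain] = [7, 8, 7, 2]
r3 m[φ5→rain] = [2, 4, 7, 4]
r3 m[φ6→snow] = [8, 5, 9, 1]
r3 m[wind→φ0] = [72, 56, 54, 25]
r3 m[wind→φ1] = [72, 40, 42, 30]
r3 m[wind→φ2] = [81, 35, 63, 30]
r3 m[snow→φ0] = [64, 25, 9, 9]
r3 m[snow→φ3] = [56, 40, 81, 6]
r3 m[snow→φ6] = [56, 40, 9, 54]
r3 m[cld→φ2] = [1, 1, 1, 1]
r3 m[rain→φ1] = [14, 32, 49, 8]
r3 m[rain→φ4] = [16, 28, 63, 36]
r3 m[rain→φ5] = [56, 56, 63, 18]
r4 m[φ0→wind] = [320, 320, 448, 128]
r4 m[φ0→snow] = [378, 576, 648, 150]
r4 m[φ1→wind] = [441, 294, 343, 245]
r4 m[φ1→rain] = [360, 432, 648, 378]
r4 m[φ2→wind] = [8, 8, 6, 5]
r4 m[φ2→cld] = [378, 648, 162, 648]
r4 m[φ3→snow] = [8, 5, 1, 9]
r4 m[φ4→rain] = [7, 8, 7, 2]
r4 m[φ5→rain] = [2, 4, 7, 4]
r4 m[φ6→snow] = [8, 5, 9, 1]
r4 m[wind→φ0] = [3528, 2352, 2058, 1225]
r4 m[wind→φ1] = [2560, 2560, 2688, 640]
r4 m[wind→φ2] = [141120, 94080, 153664, 31360]
r4 m[snow→φ0] = [64, 25, 9, 9]
r4 m[snow→φ3] = [3024, 2880, 5832, 150]
r4 m[snow→φ6] = [3024, 2880, 648, 1350]
r4 m[cld→φ2] = [1, 1, 1, 1]
r4 m[rain→φ1] = [14, 32, 49, 8]
r4 m[rain→φ4] = [720, 1728, 4536, 1512]
r4 m[rain→φ5] = [2520, 3456, 4536, 756]
r5 m[φ0→wind] = [320, 320, 448, 128]
r5 m[φ0→snow] = [17640, 28224, 31752, 7350]
r5 m[φ1→wind] = [441, 294, 343, 245]
r5 m[φ1→rain] = [21504, 18816, 23040, 24192]
r5 m[φ2→wind] = [8, 8, 6, 5]
r5 m[φ2→cld] = [921984, 1128960, 282240, 1128960]
r5 m[φ3→snow] = [8, 5, 1, 9]
r5 m[φ4→rain] = [7, 8, 7, 2]
r5 m[φ5→rain] = [2, 4, 7, 4]
r5 m[φ6→snow] = [8, 5, 9, 1]
r5 m[wind→φ0] = [3528, 2352, 2058, 1225]
r5 m[wind→φ1] = [2560, 2560, 2688, 640]
r5 m[wind→φ2] = [141120, 94080, 153664, 31360]
r5 m[snow→φ0] = [64, 25, 9, 9]
r5 m[snow→φ3] = [3024, 2880, 5832, 150]
r5 m[snow→φ6] = [3024, 2880, 648, 1350]
r5 m[cld→φ2] = [1, 1, 1, 1]
r5 m[rain→φ1] = [14, 32, 49, 8]
r5 m[rain→φ4] = [720, 1728, 4536, 1512]
r5 m[rain→φ5] = [2520, 3456, 4536, 756]
r6 m[φ0→wind] = [320, 320, 448, 128]
r6 m[φ0→snow] = [17640, 28224, 31752, 7350]
r6 m[φ1→wind] = [441, 294, 343, 245]
r6 m[φ1→rain] = [21504, 18816, 23040, 24192]
r6 m[φ2→wind] = [8, 8, 6, 5]
r6 m[φ2→cld] = [921984, 1128960, 282240, 1128960]
r6 m[φ3→snow] = [8, 5, 1, 9]
r6 m[φ4→rain] = [7, 8, 7, 2]
r6 m[φ5→rain] = [2, 4, 7, 4]
r6 m[φ6→snow] = [8, 5, 9, 1]
r6 m[wind→φ0] = [3528, 2352, 2058, 1225]
r6 m[wind→φ1] = [2560, 2560, 2688, 640]
r6 m[wind→φ2] = [141120, 94080, 153664, 31360]
r6 m[snow→φ0] = [64, 25, 9, 9]
r6 m[snow→φ3] = [141120, 141120, 285768, 7350]
r6 m[snow→φ6] = [141120, 141120, 31752, 66150]
r6 m[cld→φ2] = [1, 1, 1, 1]
r6 m[rain→φ1] = [14, 32, 49, 8]
r6 m[rain→φ4] = [43008, 75264, 161280, 96768]
r6 m[rain→φ5] = [150528, 150528, 161280, 48384]
r7 m[φ0→wind] = [320, 320, 448, 128]
r7 m[φ0→snow] = [17640, 28224, 31752, 7350]
r7 m[φ1→wind] = [441, 294, 343, 245]
r7 m[φ1→rain] = [21504, 18816, 23040, 24192]
r7 m[φ2→wind] = [8, 8, 6, 5]
r7 m[φ2→cld] = [921984, 1128960, 282240, 1128960]
r7 m[φ3→snow] = [8, 5, 1, 9]
r7 m[φ4→rain] = [7, 8, 7, 2]
r7 m[φ5→rain] = [2, 4, 7, 4]
r7 m[φ6→snow] = [8, 5, 9, 1]
r7 m[wind→φ0] = [3528, 2352, 2058, 1225]
r7 m[wind→φ1] = [2560, 2560, 2688, 640]
r7 m[wind→φ2] = [141120, 94080, 153664, 31360]
r7 m[snow→φ0] = [64, 25, 9, 9]
r7 m[snow→φ3] = [141120, 141120, 285768, 7350]
r7 m[snow→φ6] = [141120, 141120, 31752, 66150]
r7 m[cld→φ2] = [1, 1, 1, 1]
r7 m[rain→φ1] = [14, 32, 49, 8]
r7 m[rain→φ4] = [43008, 75264, 161280, 96768]
r7 m[rain→φ5] = [150528, 150528, 161280, 48384]
fixed point reached at round 7
traceback from wind: (wind=0, snow=0, cld=1, rain=2), score=1128960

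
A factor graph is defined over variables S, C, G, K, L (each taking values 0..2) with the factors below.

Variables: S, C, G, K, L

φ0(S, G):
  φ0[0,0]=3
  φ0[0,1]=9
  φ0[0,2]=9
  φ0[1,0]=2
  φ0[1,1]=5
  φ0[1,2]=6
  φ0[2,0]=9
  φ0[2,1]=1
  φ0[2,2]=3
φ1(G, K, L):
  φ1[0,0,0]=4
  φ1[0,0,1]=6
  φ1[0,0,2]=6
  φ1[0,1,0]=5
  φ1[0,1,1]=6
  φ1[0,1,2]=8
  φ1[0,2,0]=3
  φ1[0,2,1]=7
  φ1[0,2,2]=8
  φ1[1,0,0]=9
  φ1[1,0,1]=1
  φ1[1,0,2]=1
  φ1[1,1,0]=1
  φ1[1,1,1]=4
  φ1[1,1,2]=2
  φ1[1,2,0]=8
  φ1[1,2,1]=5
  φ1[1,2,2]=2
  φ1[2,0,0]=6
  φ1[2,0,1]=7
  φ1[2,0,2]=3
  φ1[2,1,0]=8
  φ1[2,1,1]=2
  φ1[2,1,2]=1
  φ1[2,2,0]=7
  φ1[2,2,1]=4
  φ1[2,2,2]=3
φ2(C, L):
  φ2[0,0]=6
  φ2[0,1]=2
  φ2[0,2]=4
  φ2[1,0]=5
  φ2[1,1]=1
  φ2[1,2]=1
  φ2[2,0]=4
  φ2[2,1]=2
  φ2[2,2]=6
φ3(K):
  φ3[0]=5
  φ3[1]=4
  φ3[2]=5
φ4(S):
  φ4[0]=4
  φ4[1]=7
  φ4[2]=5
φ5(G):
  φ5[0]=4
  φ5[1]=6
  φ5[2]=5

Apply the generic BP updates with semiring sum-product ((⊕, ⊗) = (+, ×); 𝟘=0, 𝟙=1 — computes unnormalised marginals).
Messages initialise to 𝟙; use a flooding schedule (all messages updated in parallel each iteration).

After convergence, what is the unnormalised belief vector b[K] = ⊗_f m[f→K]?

init: all messages = 𝟙 over 3 values
r1 m[φ0→S] = [21, 13, 13]
r1 m[φ0→G] = [14, 15, 18]
r1 m[φ1→G] = [53, 33, 41]
r1 m[φ1→K] = [43, 37, 47]
r1 m[φ1→L] = [51, 42, 34]
r1 m[φ2→C] = [12, 7, 12]
r1 m[φ2→L] = [15, 5, 11]
r1 m[φ3→K] = [5, 4, 5]
r1 m[φ4→S] = [4, 7, 5]
r1 m[φ5→G] = [4, 6, 5]
r1 m[S→φ0] = [1, 1, 1]
r1 m[S→φ4] = [1, 1, 1]
r1 m[C→φ2] = [1, 1, 1]
r1 m[G→φ0] = [1, 1, 1]
r1 m[G→φ1] = [1, 1, 1]
r1 m[G→φ5] = [1, 1, 1]
r1 m[K→φ1] = [1, 1, 1]
r1 m[K→φ3] = [1, 1, 1]
r1 m[L→φ1] = [1, 1, 1]
r1 m[L→φ2] = [1, 1, 1]
r2 m[φ0→S] = [21, 13, 13]
r2 m[φ0→G] = [14, 15, 18]
r2 m[φ1→G] = [53, 33, 41]
r2 m[φ1→K] = [43, 37, 47]
r2 m[φ1→L] = [51, 42, 34]
r2 m[φ2→C] = [12, 7, 12]
r2 m[φ2→L] = [15, 5, 11]
r2 m[φ3→K] = [5, 4, 5]
r2 m[φ4→S] = [4, 7, 5]
r2 m[φ5→G] = [4, 6, 5]
r2 m[S→φ0] = [4, 7, 5]
r2 m[S→φ4] = [21, 13, 13]
r2 m[C→φ2] = [1, 1, 1]
r2 m[G→φ0] = [212, 198, 205]
r2 m[G→φ1] = [56, 90, 90]
r2 m[G→φ5] = [742, 495, 738]
r2 m[K→φ1] = [5, 4, 5]
r2 m[K→φ3] = [43, 37, 47]
r2 m[L→φ1] = [15, 5, 11]
r2 m[L→φ2] = [51, 42, 34]
r3 m[φ0→S] = [4263, 2644, 2721]
r3 m[φ0→G] = [71, 76, 93]
r3 m[φ1→G] = [2392, 1818, 2144]
r3 m[φ1→K] = [36546, 28628, 38658]
r3 m[φ1→L] = [19820, 14794, 10842]
r3 m[φ2→C] = [526, 331, 492]
r3 m[φ2→L] = [15, 5, 11]
r3 m[φ3→K] = [5, 4, 5]
r3 m[φ4→S] = [4, 7, 5]
r3 m[φ5→G] = [4, 6, 5]
r3 m[S→φ0] = [4, 7, 5]
r3 m[S→φ4] = [21, 13, 13]
r3 m[C→φ2] = [1, 1, 1]
r3 m[G→φ0] = [212, 198, 205]
r3 m[G→φ1] = [56, 90, 90]
r3 m[G→φ5] = [742, 495, 738]
r3 m[K→φ1] = [5, 4, 5]
r3 m[K→φ3] = [43, 37, 47]
r3 m[L→φ1] = [15, 5, 11]
r3 m[L→φ2] = [51, 42, 34]
r4 m[φ0→S] = [4263, 2644, 2721]
r4 m[φ0→G] = [71, 76, 93]
r4 m[φ1→G] = [2392, 1818, 2144]
r4 m[φ1→K] = [36546, 28628, 38658]
r4 m[φ1→L] = [19820, 14794, 10842]
r4 m[φ2→C] = [526, 331, 492]
r4 m[φ2→L] = [15, 5, 11]
r4 m[φ3→K] = [5, 4, 5]
r4 m[φ4→S] = [4, 7, 5]
r4 m[φ5→G] = [4, 6, 5]
r4 m[S→φ0] = [4, 7, 5]
r4 m[S→φ4] = [4263, 2644, 2721]
r4 m[C→φ2] = [1, 1, 1]
r4 m[G→φ0] = [9568, 10908, 10720]
r4 m[G→φ1] = [284, 456, 465]
r4 m[G→φ5] = [169832, 138168, 199392]
r4 m[K→φ1] = [5, 4, 5]
r4 m[K→φ3] = [36546, 28628, 38658]
r4 m[L→φ1] = [15, 5, 11]
r4 m[L→φ2] = [19820, 14794, 10842]
r5 m[φ0→S] = [223356, 137996, 129180]
r5 m[φ0→G] = [71, 76, 93]
r5 m[φ1→G] = [2392, 1818, 2144]
r5 m[φ1→K] = [186630, 146369, 197334]
r5 m[φ1→L] = [101309, 75547, 55266]
r5 m[φ2→C] = [191876, 124736, 173920]
r5 m[φ2→L] = [15, 5, 11]
r5 m[φ3→K] = [5, 4, 5]
r5 m[φ4→S] = [4, 7, 5]
r5 m[φ5→G] = [4, 6, 5]
r5 m[S→φ0] = [4, 7, 5]
r5 m[S→φ4] = [4263, 2644, 2721]
r5 m[C→φ2] = [1, 1, 1]
r5 m[G→φ0] = [9568, 10908, 10720]
r5 m[G→φ1] = [284, 456, 465]
r5 m[G→φ5] = [169832, 138168, 199392]
r5 m[K→φ1] = [5, 4, 5]
r5 m[K→φ3] = [36546, 28628, 38658]
r5 m[L→φ1] = [15, 5, 11]
r5 m[L→φ2] = [19820, 14794, 10842]
r6 m[φ0→S] = [223356, 137996, 129180]
r6 m[φ0→G] = [71, 76, 93]
r6 m[φ1→G] = [2392, 1818, 2144]
r6 m[φ1→K] = [186630, 146369, 197334]
r6 m[φ1→L] = [101309, 75547, 55266]
r6 m[φ2→C] = [191876, 124736, 173920]
r6 m[φ2→L] = [15, 5, 11]
r6 m[φ3→K] = [5, 4, 5]
r6 m[φ4→S] = [4, 7, 5]
r6 m[φ5→G] = [4, 6, 5]
r6 m[S→φ0] = [4, 7, 5]
r6 m[S→φ4] = [223356, 137996, 129180]
r6 m[C→φ2] = [1, 1, 1]
r6 m[G→φ0] = [9568, 10908, 10720]
r6 m[G→φ1] = [284, 456, 465]
r6 m[G→φ5] = [169832, 138168, 199392]
r6 m[K→φ1] = [5, 4, 5]
r6 m[K→φ3] = [186630, 146369, 197334]
r6 m[L→φ1] = [15, 5, 11]
r6 m[L→φ2] = [101309, 75547, 55266]
r7 m[φ0→S] = [223356, 137996, 129180]
r7 m[φ0→G] = [71, 76, 93]
r7 m[φ1→G] = [2392, 1818, 2144]
r7 m[φ1→K] = [186630, 146369, 197334]
r7 m[φ1→L] = [101309, 75547, 55266]
r7 m[φ2→C] = [980012, 637358, 887926]
r7 m[φ2→L] = [15, 5, 11]
r7 m[φ3→K] = [5, 4, 5]
r7 m[φ4→S] = [4, 7, 5]
r7 m[φ5→G] = [4, 6, 5]
r7 m[S→φ0] = [4, 7, 5]
r7 m[S→φ4] = [223356, 137996, 129180]
r7 m[C→φ2] = [1, 1, 1]
r7 m[G→φ0] = [9568, 10908, 10720]
r7 m[G→φ1] = [284, 456, 465]
r7 m[G→φ5] = [169832, 138168, 199392]
r7 m[K→φ1] = [5, 4, 5]
r7 m[K→φ3] = [186630, 146369, 197334]
r7 m[L→φ1] = [15, 5, 11]
r7 m[L→φ2] = [101309, 75547, 55266]
r8 m[φ0→S] = [223356, 137996, 129180]
r8 m[φ0→G] = [71, 76, 93]
r8 m[φ1→G] = [2392, 1818, 2144]
r8 m[φ1→K] = [186630, 146369, 197334]
r8 m[φ1→L] = [101309, 75547, 55266]
r8 m[φ2→C] = [980012, 637358, 887926]
r8 m[φ2→L] = [15, 5, 11]
r8 m[φ3→K] = [5, 4, 5]
r8 m[φ4→S] = [4, 7, 5]
r8 m[φ5→G] = [4, 6, 5]
r8 m[S→φ0] = [4, 7, 5]
r8 m[S→φ4] = [223356, 137996, 129180]
r8 m[C→φ2] = [1, 1, 1]
r8 m[G→φ0] = [9568, 10908, 10720]
r8 m[G→φ1] = [284, 456, 465]
r8 m[G→φ5] = [169832, 138168, 199392]
r8 m[K→φ1] = [5, 4, 5]
r8 m[K→φ3] = [186630, 146369, 197334]
r8 m[L→φ1] = [15, 5, 11]
r8 m[L→φ2] = [101309, 75547, 55266]
fixed point reached at round 8
b[K] = ⊗ incoming = [933150, 585476, 986670]

b[K] = [933150, 585476, 986670]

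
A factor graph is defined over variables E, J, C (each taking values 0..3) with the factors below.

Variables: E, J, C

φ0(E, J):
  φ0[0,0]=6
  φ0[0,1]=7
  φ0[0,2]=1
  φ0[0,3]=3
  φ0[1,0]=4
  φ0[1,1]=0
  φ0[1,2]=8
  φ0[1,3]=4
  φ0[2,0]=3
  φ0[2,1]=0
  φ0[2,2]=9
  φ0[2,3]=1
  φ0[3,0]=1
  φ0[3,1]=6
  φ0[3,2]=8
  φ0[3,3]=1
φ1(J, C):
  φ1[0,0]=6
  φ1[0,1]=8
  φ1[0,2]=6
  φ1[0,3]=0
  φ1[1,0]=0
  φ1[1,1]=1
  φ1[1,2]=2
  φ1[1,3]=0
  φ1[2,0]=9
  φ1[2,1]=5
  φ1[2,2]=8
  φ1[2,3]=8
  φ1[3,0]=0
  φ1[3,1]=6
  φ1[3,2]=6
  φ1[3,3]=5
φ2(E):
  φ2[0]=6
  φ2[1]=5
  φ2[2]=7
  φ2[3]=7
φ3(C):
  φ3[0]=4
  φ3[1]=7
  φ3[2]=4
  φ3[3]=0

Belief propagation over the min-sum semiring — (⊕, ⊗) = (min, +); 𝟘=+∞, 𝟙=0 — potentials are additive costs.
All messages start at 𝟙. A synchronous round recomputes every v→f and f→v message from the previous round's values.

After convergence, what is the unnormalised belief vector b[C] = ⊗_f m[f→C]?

b[C] = [9, 13, 11, 5]

init: all messages = 𝟙 over 4 values
r1 m[φ0→E] = [1, 0, 0, 1]
r1 m[φ0→J] = [1, 0, 1, 1]
r1 m[φ1→J] = [0, 0, 5, 0]
r1 m[φ1→C] = [0, 1, 2, 0]
r1 m[φ2→E] = [6, 5, 7, 7]
r1 m[φ3→C] = [4, 7, 4, 0]
r1 m[E→φ0] = [0, 0, 0, 0]
r1 m[E→φ2] = [0, 0, 0, 0]
r1 m[J→φ0] = [0, 0, 0, 0]
r1 m[J→φ1] = [0, 0, 0, 0]
r1 m[C→φ1] = [0, 0, 0, 0]
r1 m[C→φ3] = [0, 0, 0, 0]
r2 m[φ0→E] = [1, 0, 0, 1]
r2 m[φ0→J] = [1, 0, 1, 1]
r2 m[φ1→J] = [0, 0, 5, 0]
r2 m[φ1→C] = [0, 1, 2, 0]
r2 m[φ2→E] = [6, 5, 7, 7]
r2 m[φ3→C] = [4, 7, 4, 0]
r2 m[E→φ0] = [6, 5, 7, 7]
r2 m[E→φ2] = [1, 0, 0, 1]
r2 m[J→φ0] = [0, 0, 5, 0]
r2 m[J→φ1] = [1, 0, 1, 1]
r2 m[C→φ1] = [4, 7, 4, 0]
r2 m[C→φ3] = [0, 1, 2, 0]
r3 m[φ0→E] = [3, 0, 0, 1]
r3 m[φ0→J] = [8, 5, 7, 8]
r3 m[φ1→J] = [0, 0, 8, 4]
r3 m[φ1→C] = [0, 1, 2, 0]
r3 m[φ2→E] = [6, 5, 7, 7]
r3 m[φ3→C] = [4, 7, 4, 0]
r3 m[E→φ0] = [6, 5, 7, 7]
r3 m[E→φ2] = [1, 0, 0, 1]
r3 m[J→φ0] = [0, 0, 5, 0]
r3 m[J→φ1] = [1, 0, 1, 1]
r3 m[C→φ1] = [4, 7, 4, 0]
r3 m[C→φ3] = [0, 1, 2, 0]
r4 m[φ0→E] = [3, 0, 0, 1]
r4 m[φ0→J] = [8, 5, 7, 8]
r4 m[φ1→J] = [0, 0, 8, 4]
r4 m[φ1→C] = [0, 1, 2, 0]
r4 m[φ2→E] = [6, 5, 7, 7]
r4 m[φ3→C] = [4, 7, 4, 0]
r4 m[E→φ0] = [6, 5, 7, 7]
r4 m[E→φ2] = [3, 0, 0, 1]
r4 m[J→φ0] = [0, 0, 8, 4]
r4 m[J→φ1] = [8, 5, 7, 8]
r4 m[C→φ1] = [4, 7, 4, 0]
r4 m[C→φ3] = [0, 1, 2, 0]
r5 m[φ0→E] = [6, 0, 0, 1]
r5 m[φ0→J] = [8, 5, 7, 8]
r5 m[φ1→J] = [0, 0, 8, 4]
r5 m[φ1→C] = [5, 6, 7, 5]
r5 m[φ2→E] = [6, 5, 7, 7]
r5 m[φ3→C] = [4, 7, 4, 0]
r5 m[E→φ0] = [6, 5, 7, 7]
r5 m[E→φ2] = [3, 0, 0, 1]
r5 m[J→φ0] = [0, 0, 8, 4]
r5 m[J→φ1] = [8, 5, 7, 8]
r5 m[C→φ1] = [4, 7, 4, 0]
r5 m[C→φ3] = [0, 1, 2, 0]
r6 m[φ0→E] = [6, 0, 0, 1]
r6 m[φ0→J] = [8, 5, 7, 8]
r6 m[φ1→J] = [0, 0, 8, 4]
r6 m[φ1→C] = [5, 6, 7, 5]
r6 m[φ2→E] = [6, 5, 7, 7]
r6 m[φ3→C] = [4, 7, 4, 0]
r6 m[E→φ0] = [6, 5, 7, 7]
r6 m[E→φ2] = [6, 0, 0, 1]
r6 m[J→φ0] = [0, 0, 8, 4]
r6 m[J→φ1] = [8, 5, 7, 8]
r6 m[C→φ1] = [4, 7, 4, 0]
r6 m[C→φ3] = [5, 6, 7, 5]
r7 m[φ0→E] = [6, 0, 0, 1]
r7 m[φ0→J] = [8, 5, 7, 8]
r7 m[φ1→J] = [0, 0, 8, 4]
r7 m[φ1→C] = [5, 6, 7, 5]
r7 m[φ2→E] = [6, 5, 7, 7]
r7 m[φ3→C] = [4, 7, 4, 0]
r7 m[E→φ0] = [6, 5, 7, 7]
r7 m[E→φ2] = [6, 0, 0, 1]
r7 m[J→φ0] = [0, 0, 8, 4]
r7 m[J→φ1] = [8, 5, 7, 8]
r7 m[C→φ1] = [4, 7, 4, 0]
r7 m[C→φ3] = [5, 6, 7, 5]
fixed point reached at round 7
b[C] = ⊗ incoming = [9, 13, 11, 5]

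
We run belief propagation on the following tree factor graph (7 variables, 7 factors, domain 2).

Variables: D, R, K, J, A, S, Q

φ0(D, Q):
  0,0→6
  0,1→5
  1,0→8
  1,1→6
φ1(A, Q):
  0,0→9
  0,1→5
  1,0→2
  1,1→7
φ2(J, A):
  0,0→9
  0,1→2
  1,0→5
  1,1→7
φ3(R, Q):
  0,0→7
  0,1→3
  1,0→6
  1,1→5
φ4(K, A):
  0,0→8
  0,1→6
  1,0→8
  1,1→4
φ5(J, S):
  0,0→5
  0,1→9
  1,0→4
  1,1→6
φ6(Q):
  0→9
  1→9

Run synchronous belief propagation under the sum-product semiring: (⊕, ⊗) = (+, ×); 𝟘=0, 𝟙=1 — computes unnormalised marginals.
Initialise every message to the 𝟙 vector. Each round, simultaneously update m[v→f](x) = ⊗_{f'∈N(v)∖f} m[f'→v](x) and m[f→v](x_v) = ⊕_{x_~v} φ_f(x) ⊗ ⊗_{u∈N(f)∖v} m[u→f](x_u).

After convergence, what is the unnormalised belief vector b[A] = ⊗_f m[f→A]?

b[A] = [52664832, 8643600]

init: all messages = 𝟙 over 2 values
r1 m[φ0→D] = [11, 14]
r1 m[φ0→Q] = [14, 11]
r1 m[φ1→A] = [14, 9]
r1 m[φ1→Q] = [11, 12]
r1 m[φ2→J] = [11, 12]
r1 m[φ2→A] = [14, 9]
r1 m[φ3→R] = [10, 11]
r1 m[φ3→Q] = [13, 8]
r1 m[φ4→K] = [14, 12]
r1 m[φ4→A] = [16, 10]
r1 m[φ5→J] = [14, 10]
r1 m[φ5→S] = [9, 15]
r1 m[φ6→Q] = [9, 9]
r1 m[D→φ0] = [1, 1]
r1 m[R→φ3] = [1, 1]
r1 m[K→φ4] = [1, 1]
r1 m[J→φ2] = [1, 1]
r1 m[J→φ5] = [1, 1]
r1 m[A→φ1] = [1, 1]
r1 m[A→φ2] = [1, 1]
r1 m[A→φ4] = [1, 1]
r1 m[S→φ5] = [1, 1]
r1 m[Q→φ0] = [1, 1]
r1 m[Q→φ1] = [1, 1]
r1 m[Q→φ3] = [1, 1]
r1 m[Q→φ6] = [1, 1]
r2 m[φ0→D] = [11, 14]
r2 m[φ0→Q] = [14, 11]
r2 m[φ1→A] = [14, 9]
r2 m[φ1→Q] = [11, 12]
r2 m[φ2→J] = [11, 12]
r2 m[φ2→A] = [14, 9]
r2 m[φ3→R] = [10, 11]
r2 m[φ3→Q] = [13, 8]
r2 m[φ4→K] = [14, 12]
r2 m[φ4→A] = [16, 10]
r2 m[φ5→J] = [14, 10]
r2 m[φ5→S] = [9, 15]
r2 m[φ6→Q] = [9, 9]
r2 m[D→φ0] = [1, 1]
r2 m[R→φ3] = [1, 1]
r2 m[K→φ4] = [1, 1]
r2 m[J→φ2] = [14, 10]
r2 m[J→φ5] = [11, 12]
r2 m[A→φ1] = [224, 90]
r2 m[A→φ2] = [224, 90]
r2 m[A→φ4] = [196, 81]
r2 m[S→φ5] = [1, 1]
r2 m[Q→φ0] = [1287, 864]
r2 m[Q→φ1] = [1638, 792]
r2 m[Q→φ3] = [1386, 1188]
r2 m[Q→φ6] = [2002, 1056]
r3 m[φ0→D] = [12042, 15480]
r3 m[φ0→Q] = [14, 11]
r3 m[φ1→A] = [18702, 8820]
r3 m[φ1→Q] = [2196, 1750]
r3 m[φ2→J] = [2196, 1750]
r3 m[φ2→A] = [176, 98]
r3 m[φ3→R] = [13266, 14256]
r3 m[φ3→Q] = [13, 8]
r3 m[φ4→K] = [2054, 1892]
r3 m[φ4→A] = [16, 10]
r3 m[φ5→J] = [14, 10]
r3 m[φ5→S] = [103, 171]
r3 m[φ6→Q] = [9, 9]
r3 m[D→φ0] = [1, 1]
r3 m[R→φ3] = [1, 1]
r3 m[K→φ4] = [1, 1]
r3 m[J→φ2] = [14, 10]
r3 m[J→φ5] = [11, 12]
r3 m[A→φ1] = [224, 90]
r3 m[A→φ2] = [224, 90]
r3 m[A→φ4] = [196, 81]
r3 m[S→φ5] = [1, 1]
r3 m[Q→φ0] = [1287, 864]
r3 m[Q→φ1] = [1638, 792]
r3 m[Q→φ3] = [1386, 1188]
r3 m[Q→φ6] = [2002, 1056]
r4 m[φ0→D] = [12042, 15480]
r4 m[φ0→Q] = [14, 11]
r4 m[φ1→A] = [18702, 8820]
r4 m[φ1→Q] = [2196, 1750]
r4 m[φ2→J] = [2196, 1750]
r4 m[φ2→A] = [176, 98]
r4 m[φ3→R] = [13266, 14256]
r4 m[φ3→Q] = [13, 8]
r4 m[φ4→K] = [2054, 1892]
r4 m[φ4→A] = [16, 10]
r4 m[φ5→J] = [14, 10]
r4 m[φ5→S] = [103, 171]
r4 m[φ6→Q] = [9, 9]
r4 m[D→φ0] = [1, 1]
r4 m[R→φ3] = [1, 1]
r4 m[K→φ4] = [1, 1]
r4 m[J→φ2] = [14, 10]
r4 m[J→φ5] = [2196, 1750]
r4 m[A→φ1] = [2816, 980]
r4 m[A→φ2] = [299232, 88200]
r4 m[A→φ4] = [3291552, 864360]
r4 m[S→φ5] = [1, 1]
r4 m[Q→φ0] = [256932, 126000]
r4 m[Q→φ1] = [1638, 792]
r4 m[Q→φ3] = [276696, 173250]
r4 m[Q→φ6] = [399672, 154000]
r5 m[φ0→D] = [2171592, 2811456]
r5 m[φ0→Q] = [14, 11]
r5 m[φ1→A] = [18702, 8820]
r5 m[φ1→Q] = [27304, 20940]
r5 m[φ2→J] = [2869488, 2113560]
r5 m[φ2→A] = [176, 98]
r5 m[φ3→R] = [2456622, 2526426]
r5 m[φ3→Q] = [13, 8]
r5 m[φ4→K] = [31518576, 29789856]
r5 m[φ4→A] = [16, 10]
r5 m[φ5→J] = [14, 10]
r5 m[φ5→S] = [17980, 30264]
r5 m[φ6→Q] = [9, 9]
r5 m[D→φ0] = [1, 1]
r5 m[R→φ3] = [1, 1]
r5 m[K→φ4] = [1, 1]
r5 m[J→φ2] = [14, 10]
r5 m[J→φ5] = [2196, 1750]
r5 m[A→φ1] = [2816, 980]
r5 m[A→φ2] = [299232, 88200]
r5 m[A→φ4] = [3291552, 864360]
r5 m[S→φ5] = [1, 1]
r5 m[Q→φ0] = [256932, 126000]
r5 m[Q→φ1] = [1638, 792]
r5 m[Q→φ3] = [276696, 173250]
r5 m[Q→φ6] = [399672, 154000]
r6 m[φ0→D] = [2171592, 2811456]
r6 m[φ0→Q] = [14, 11]
r6 m[φ1→A] = [18702, 8820]
r6 m[φ1→Q] = [27304, 20940]
r6 m[φ2→J] = [2869488, 2113560]
r6 m[φ2→A] = [176, 98]
r6 m[φ3→R] = [2456622, 2526426]
r6 m[φ3→Q] = [13, 8]
r6 m[φ4→K] = [31518576, 29789856]
r6 m[φ4→A] = [16, 10]
r6 m[φ5→J] = [14, 10]
r6 m[φ5→S] = [17980, 30264]
r6 m[φ6→Q] = [9, 9]
r6 m[D→φ0] = [1, 1]
r6 m[R→φ3] = [1, 1]
r6 m[K→φ4] = [1, 1]
r6 m[J→φ2] = [14, 10]
r6 m[J→φ5] = [2869488, 2113560]
r6 m[A→φ1] = [2816, 980]
r6 m[A→φ2] = [299232, 88200]
r6 m[A→φ4] = [3291552, 864360]
r6 m[S→φ5] = [1, 1]
r6 m[Q→φ0] = [3194568, 1507680]
r6 m[Q→φ1] = [1638, 792]
r6 m[Q→φ3] = [3440304, 2073060]
r6 m[Q→φ6] = [4969328, 1842720]
r7 m[φ0→D] = [26705808, 34602624]
r7 m[φ0→Q] = [14, 11]
r7 m[φ1→A] = [18702, 8820]
r7 m[φ1→Q] = [27304, 20940]
r7 m[φ2→J] = [2869488, 2113560]
r7 m[φ2→A] = [176, 98]
r7 m[φ3→R] = [30301308, 31007124]
r7 m[φ3→Q] = [13, 8]
r7 m[φ4→K] = [31518576, 29789856]
r7 m[φ4→A] = [16, 10]
r7 m[φ5→J] = [14, 10]
r7 m[φ5→S] = [22801680, 38506752]
r7 m[φ6→Q] = [9, 9]
r7 m[D→φ0] = [1, 1]
r7 m[R→φ3] = [1, 1]
r7 m[K→φ4] = [1, 1]
r7 m[J→φ2] = [14, 10]
r7 m[J→φ5] = [2869488, 2113560]
r7 m[A→φ1] = [2816, 980]
r7 m[A→φ2] = [299232, 88200]
r7 m[A→φ4] = [3291552, 864360]
r7 m[S→φ5] = [1, 1]
r7 m[Q→φ0] = [3194568, 1507680]
r7 m[Q→φ1] = [1638, 792]
r7 m[Q→φ3] = [3440304, 2073060]
r7 m[Q→φ6] = [4969328, 1842720]
r8 m[φ0→D] = [26705808, 34602624]
r8 m[φ0→Q] = [14, 11]
r8 m[φ1→A] = [18702, 8820]
r8 m[φ1→Q] = [27304, 20940]
r8 m[φ2→J] = [2869488, 2113560]
r8 m[φ2→A] = [176, 98]
r8 m[φ3→R] = [30301308, 31007124]
r8 m[φ3→Q] = [13, 8]
r8 m[φ4→K] = [31518576, 29789856]
r8 m[φ4→A] = [16, 10]
r8 m[φ5→J] = [14, 10]
r8 m[φ5→S] = [22801680, 38506752]
r8 m[φ6→Q] = [9, 9]
r8 m[D→φ0] = [1, 1]
r8 m[R→φ3] = [1, 1]
r8 m[K→φ4] = [1, 1]
r8 m[J→φ2] = [14, 10]
r8 m[J→φ5] = [2869488, 2113560]
r8 m[A→φ1] = [2816, 980]
r8 m[A→φ2] = [299232, 88200]
r8 m[A→φ4] = [3291552, 864360]
r8 m[S→φ5] = [1, 1]
r8 m[Q→φ0] = [3194568, 1507680]
r8 m[Q→φ1] = [1638, 792]
r8 m[Q→φ3] = [3440304, 2073060]
r8 m[Q→φ6] = [4969328, 1842720]
fixed point reached at round 8
b[A] = ⊗ incoming = [52664832, 8643600]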